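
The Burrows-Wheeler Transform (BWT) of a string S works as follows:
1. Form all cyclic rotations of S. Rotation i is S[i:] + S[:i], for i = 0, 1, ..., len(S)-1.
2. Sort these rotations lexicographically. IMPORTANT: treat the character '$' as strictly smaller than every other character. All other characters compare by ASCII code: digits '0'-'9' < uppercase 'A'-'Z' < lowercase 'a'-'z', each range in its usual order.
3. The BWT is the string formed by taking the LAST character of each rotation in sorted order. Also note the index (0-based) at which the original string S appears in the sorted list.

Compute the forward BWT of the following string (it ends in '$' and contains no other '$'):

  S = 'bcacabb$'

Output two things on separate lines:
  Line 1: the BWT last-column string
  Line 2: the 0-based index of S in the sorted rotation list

Answer: bccba$ab
5

Derivation:
All 8 rotations (rotation i = S[i:]+S[:i]):
  rot[0] = bcacabb$
  rot[1] = cacabb$b
  rot[2] = acabb$bc
  rot[3] = cabb$bca
  rot[4] = abb$bcac
  rot[5] = bb$bcaca
  rot[6] = b$bcacab
  rot[7] = $bcacabb
Sorted (with $ < everything):
  sorted[0] = $bcacabb  (last char: 'b')
  sorted[1] = abb$bcac  (last char: 'c')
  sorted[2] = acabb$bc  (last char: 'c')
  sorted[3] = b$bcacab  (last char: 'b')
  sorted[4] = bb$bcaca  (last char: 'a')
  sorted[5] = bcacabb$  (last char: '$')
  sorted[6] = cabb$bca  (last char: 'a')
  sorted[7] = cacabb$b  (last char: 'b')
Last column: bccba$ab
Original string S is at sorted index 5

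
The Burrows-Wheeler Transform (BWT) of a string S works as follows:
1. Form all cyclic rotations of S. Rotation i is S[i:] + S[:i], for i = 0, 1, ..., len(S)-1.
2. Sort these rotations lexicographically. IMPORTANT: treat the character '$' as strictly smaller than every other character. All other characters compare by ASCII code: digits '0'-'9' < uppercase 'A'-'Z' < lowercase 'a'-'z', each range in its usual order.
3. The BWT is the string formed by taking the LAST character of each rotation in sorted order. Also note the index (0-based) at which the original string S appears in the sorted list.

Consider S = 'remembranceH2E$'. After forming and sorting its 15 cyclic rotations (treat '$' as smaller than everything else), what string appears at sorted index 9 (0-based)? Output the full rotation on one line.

All 15 rotations (rotation i = S[i:]+S[:i]):
  rot[0] = remembranceH2E$
  rot[1] = emembranceH2E$r
  rot[2] = membranceH2E$re
  rot[3] = embranceH2E$rem
  rot[4] = mbranceH2E$reme
  rot[5] = branceH2E$remem
  rot[6] = ranceH2E$rememb
  rot[7] = anceH2E$remembr
  rot[8] = nceH2E$remembra
  rot[9] = ceH2E$remembran
  rot[10] = eH2E$remembranc
  rot[11] = H2E$remembrance
  rot[12] = 2E$remembranceH
  rot[13] = E$remembranceH2
  rot[14] = $remembranceH2E
Sorted (with $ < everything):
  sorted[0] = $remembranceH2E
  sorted[1] = 2E$remembranceH
  sorted[2] = E$remembranceH2
  sorted[3] = H2E$remembrance
  sorted[4] = anceH2E$remembr
  sorted[5] = branceH2E$remem
  sorted[6] = ceH2E$remembran
  sorted[7] = eH2E$remembranc
  sorted[8] = embranceH2E$rem
  sorted[9] = emembranceH2E$r
  sorted[10] = mbranceH2E$reme
  sorted[11] = membranceH2E$re
  sorted[12] = nceH2E$remembra
  sorted[13] = ranceH2E$rememb
  sorted[14] = remembranceH2E$
sorted[9] = emembranceH2E$r

Answer: emembranceH2E$r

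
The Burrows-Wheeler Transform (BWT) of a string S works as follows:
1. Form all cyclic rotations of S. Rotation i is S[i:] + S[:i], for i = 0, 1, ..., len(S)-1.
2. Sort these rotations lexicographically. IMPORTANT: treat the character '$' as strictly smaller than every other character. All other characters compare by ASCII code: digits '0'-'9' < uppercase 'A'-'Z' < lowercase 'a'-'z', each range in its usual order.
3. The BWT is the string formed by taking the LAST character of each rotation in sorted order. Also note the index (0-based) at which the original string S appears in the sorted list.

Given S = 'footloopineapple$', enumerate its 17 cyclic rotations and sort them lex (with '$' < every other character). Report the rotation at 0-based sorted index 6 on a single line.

Answer: le$footloopineapp

Derivation:
All 17 rotations (rotation i = S[i:]+S[:i]):
  rot[0] = footloopineapple$
  rot[1] = ootloopineapple$f
  rot[2] = otloopineapple$fo
  rot[3] = tloopineapple$foo
  rot[4] = loopineapple$foot
  rot[5] = oopineapple$footl
  rot[6] = opineapple$footlo
  rot[7] = pineapple$footloo
  rot[8] = ineapple$footloop
  rot[9] = neapple$footloopi
  rot[10] = eapple$footloopin
  rot[11] = apple$footloopine
  rot[12] = pple$footloopinea
  rot[13] = ple$footloopineap
  rot[14] = le$footloopineapp
  rot[15] = e$footloopineappl
  rot[16] = $footloopineapple
Sorted (with $ < everything):
  sorted[0] = $footloopineapple
  sorted[1] = apple$footloopine
  sorted[2] = e$footloopineappl
  sorted[3] = eapple$footloopin
  sorted[4] = footloopineapple$
  sorted[5] = ineapple$footloop
  sorted[6] = le$footloopineapp
  sorted[7] = loopineapple$foot
  sorted[8] = neapple$footloopi
  sorted[9] = oopineapple$footl
  sorted[10] = ootloopineapple$f
  sorted[11] = opineapple$footlo
  sorted[12] = otloopineapple$fo
  sorted[13] = pineapple$footloo
  sorted[14] = ple$footloopineap
  sorted[15] = pple$footloopinea
  sorted[16] = tloopineapple$foo
sorted[6] = le$footloopineapp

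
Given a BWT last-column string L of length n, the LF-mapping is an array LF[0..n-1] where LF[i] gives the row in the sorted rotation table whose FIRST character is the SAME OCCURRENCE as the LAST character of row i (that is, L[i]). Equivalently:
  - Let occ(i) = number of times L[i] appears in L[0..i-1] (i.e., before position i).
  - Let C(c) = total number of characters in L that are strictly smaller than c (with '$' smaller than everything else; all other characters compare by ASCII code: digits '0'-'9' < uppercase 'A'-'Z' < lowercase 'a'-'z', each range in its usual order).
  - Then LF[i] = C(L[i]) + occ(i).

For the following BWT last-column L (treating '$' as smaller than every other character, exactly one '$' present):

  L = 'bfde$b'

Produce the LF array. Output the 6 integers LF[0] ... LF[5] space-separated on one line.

Answer: 1 5 3 4 0 2

Derivation:
Char counts: '$':1, 'b':2, 'd':1, 'e':1, 'f':1
C (first-col start): C('$')=0, C('b')=1, C('d')=3, C('e')=4, C('f')=5
L[0]='b': occ=0, LF[0]=C('b')+0=1+0=1
L[1]='f': occ=0, LF[1]=C('f')+0=5+0=5
L[2]='d': occ=0, LF[2]=C('d')+0=3+0=3
L[3]='e': occ=0, LF[3]=C('e')+0=4+0=4
L[4]='$': occ=0, LF[4]=C('$')+0=0+0=0
L[5]='b': occ=1, LF[5]=C('b')+1=1+1=2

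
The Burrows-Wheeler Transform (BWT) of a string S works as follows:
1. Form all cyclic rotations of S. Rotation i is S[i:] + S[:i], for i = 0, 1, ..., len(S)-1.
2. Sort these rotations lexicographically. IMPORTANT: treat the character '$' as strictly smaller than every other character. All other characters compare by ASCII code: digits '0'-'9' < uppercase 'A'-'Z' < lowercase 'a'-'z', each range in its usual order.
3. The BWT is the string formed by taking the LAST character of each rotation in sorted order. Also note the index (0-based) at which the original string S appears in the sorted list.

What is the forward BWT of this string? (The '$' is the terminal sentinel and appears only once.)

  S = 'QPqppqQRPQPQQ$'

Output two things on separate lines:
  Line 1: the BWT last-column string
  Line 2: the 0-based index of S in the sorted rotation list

Answer: QRQQQP$PqQqppP
6

Derivation:
All 14 rotations (rotation i = S[i:]+S[:i]):
  rot[0] = QPqppqQRPQPQQ$
  rot[1] = PqppqQRPQPQQ$Q
  rot[2] = qppqQRPQPQQ$QP
  rot[3] = ppqQRPQPQQ$QPq
  rot[4] = pqQRPQPQQ$QPqp
  rot[5] = qQRPQPQQ$QPqpp
  rot[6] = QRPQPQQ$QPqppq
  rot[7] = RPQPQQ$QPqppqQ
  rot[8] = PQPQQ$QPqppqQR
  rot[9] = QPQQ$QPqppqQRP
  rot[10] = PQQ$QPqppqQRPQ
  rot[11] = QQ$QPqppqQRPQP
  rot[12] = Q$QPqppqQRPQPQ
  rot[13] = $QPqppqQRPQPQQ
Sorted (with $ < everything):
  sorted[0] = $QPqppqQRPQPQQ  (last char: 'Q')
  sorted[1] = PQPQQ$QPqppqQR  (last char: 'R')
  sorted[2] = PQQ$QPqppqQRPQ  (last char: 'Q')
  sorted[3] = PqppqQRPQPQQ$Q  (last char: 'Q')
  sorted[4] = Q$QPqppqQRPQPQ  (last char: 'Q')
  sorted[5] = QPQQ$QPqppqQRP  (last char: 'P')
  sorted[6] = QPqppqQRPQPQQ$  (last char: '$')
  sorted[7] = QQ$QPqppqQRPQP  (last char: 'P')
  sorted[8] = QRPQPQQ$QPqppq  (last char: 'q')
  sorted[9] = RPQPQQ$QPqppqQ  (last char: 'Q')
  sorted[10] = ppqQRPQPQQ$QPq  (last char: 'q')
  sorted[11] = pqQRPQPQQ$QPqp  (last char: 'p')
  sorted[12] = qQRPQPQQ$QPqpp  (last char: 'p')
  sorted[13] = qppqQRPQPQQ$QP  (last char: 'P')
Last column: QRQQQP$PqQqppP
Original string S is at sorted index 6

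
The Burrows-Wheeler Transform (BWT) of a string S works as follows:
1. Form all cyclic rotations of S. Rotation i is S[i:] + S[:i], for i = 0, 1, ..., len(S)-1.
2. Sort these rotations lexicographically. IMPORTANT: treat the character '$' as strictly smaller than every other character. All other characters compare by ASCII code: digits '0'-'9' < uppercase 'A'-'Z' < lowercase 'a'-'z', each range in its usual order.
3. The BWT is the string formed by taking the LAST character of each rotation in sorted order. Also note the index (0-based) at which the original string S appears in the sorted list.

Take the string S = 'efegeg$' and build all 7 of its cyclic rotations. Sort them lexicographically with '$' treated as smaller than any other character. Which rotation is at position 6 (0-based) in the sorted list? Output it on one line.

All 7 rotations (rotation i = S[i:]+S[:i]):
  rot[0] = efegeg$
  rot[1] = fegeg$e
  rot[2] = egeg$ef
  rot[3] = geg$efe
  rot[4] = eg$efeg
  rot[5] = g$efege
  rot[6] = $efegeg
Sorted (with $ < everything):
  sorted[0] = $efegeg
  sorted[1] = efegeg$
  sorted[2] = eg$efeg
  sorted[3] = egeg$ef
  sorted[4] = fegeg$e
  sorted[5] = g$efege
  sorted[6] = geg$efe
sorted[6] = geg$efe

Answer: geg$efe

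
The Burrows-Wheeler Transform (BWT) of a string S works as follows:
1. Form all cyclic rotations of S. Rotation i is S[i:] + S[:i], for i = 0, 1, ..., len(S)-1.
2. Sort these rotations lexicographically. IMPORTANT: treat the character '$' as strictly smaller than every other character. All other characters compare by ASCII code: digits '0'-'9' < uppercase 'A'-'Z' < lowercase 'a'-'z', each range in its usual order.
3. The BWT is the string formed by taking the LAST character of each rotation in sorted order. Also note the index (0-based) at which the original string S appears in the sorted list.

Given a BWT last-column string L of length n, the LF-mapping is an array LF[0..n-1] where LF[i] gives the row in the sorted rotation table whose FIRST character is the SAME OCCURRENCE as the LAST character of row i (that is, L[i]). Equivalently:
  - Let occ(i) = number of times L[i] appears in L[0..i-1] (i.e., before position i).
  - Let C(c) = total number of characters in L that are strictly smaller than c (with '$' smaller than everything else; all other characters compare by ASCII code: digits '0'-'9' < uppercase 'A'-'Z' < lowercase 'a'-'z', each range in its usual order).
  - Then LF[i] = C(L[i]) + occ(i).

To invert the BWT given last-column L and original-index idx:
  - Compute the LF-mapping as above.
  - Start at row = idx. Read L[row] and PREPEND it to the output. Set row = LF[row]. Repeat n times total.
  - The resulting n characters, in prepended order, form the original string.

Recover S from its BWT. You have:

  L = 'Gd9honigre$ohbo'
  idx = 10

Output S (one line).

LF mapping: 2 4 1 7 11 10 9 6 14 5 0 12 8 3 13
Walk LF starting at row 10, prepending L[row]:
  step 1: row=10, L[10]='$', prepend. Next row=LF[10]=0
  step 2: row=0, L[0]='G', prepend. Next row=LF[0]=2
  step 3: row=2, L[2]='9', prepend. Next row=LF[2]=1
  step 4: row=1, L[1]='d', prepend. Next row=LF[1]=4
  step 5: row=4, L[4]='o', prepend. Next row=LF[4]=11
  step 6: row=11, L[11]='o', prepend. Next row=LF[11]=12
  step 7: row=12, L[12]='h', prepend. Next row=LF[12]=8
  step 8: row=8, L[8]='r', prepend. Next row=LF[8]=14
  step 9: row=14, L[14]='o', prepend. Next row=LF[14]=13
  step 10: row=13, L[13]='b', prepend. Next row=LF[13]=3
  step 11: row=3, L[3]='h', prepend. Next row=LF[3]=7
  step 12: row=7, L[7]='g', prepend. Next row=LF[7]=6
  step 13: row=6, L[6]='i', prepend. Next row=LF[6]=9
  step 14: row=9, L[9]='e', prepend. Next row=LF[9]=5
  step 15: row=5, L[5]='n', prepend. Next row=LF[5]=10
Reversed output: neighborhood9G$

Answer: neighborhood9G$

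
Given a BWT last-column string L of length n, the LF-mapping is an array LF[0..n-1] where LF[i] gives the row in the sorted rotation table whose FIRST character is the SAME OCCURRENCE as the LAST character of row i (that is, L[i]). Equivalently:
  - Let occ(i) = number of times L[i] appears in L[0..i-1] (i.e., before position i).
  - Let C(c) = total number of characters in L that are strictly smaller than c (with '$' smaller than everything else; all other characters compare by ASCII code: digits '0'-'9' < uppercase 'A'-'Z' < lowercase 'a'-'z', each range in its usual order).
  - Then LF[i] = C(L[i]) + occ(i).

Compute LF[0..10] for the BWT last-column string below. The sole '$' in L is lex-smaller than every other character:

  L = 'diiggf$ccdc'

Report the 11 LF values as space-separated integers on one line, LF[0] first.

Char counts: '$':1, 'c':3, 'd':2, 'f':1, 'g':2, 'i':2
C (first-col start): C('$')=0, C('c')=1, C('d')=4, C('f')=6, C('g')=7, C('i')=9
L[0]='d': occ=0, LF[0]=C('d')+0=4+0=4
L[1]='i': occ=0, LF[1]=C('i')+0=9+0=9
L[2]='i': occ=1, LF[2]=C('i')+1=9+1=10
L[3]='g': occ=0, LF[3]=C('g')+0=7+0=7
L[4]='g': occ=1, LF[4]=C('g')+1=7+1=8
L[5]='f': occ=0, LF[5]=C('f')+0=6+0=6
L[6]='$': occ=0, LF[6]=C('$')+0=0+0=0
L[7]='c': occ=0, LF[7]=C('c')+0=1+0=1
L[8]='c': occ=1, LF[8]=C('c')+1=1+1=2
L[9]='d': occ=1, LF[9]=C('d')+1=4+1=5
L[10]='c': occ=2, LF[10]=C('c')+2=1+2=3

Answer: 4 9 10 7 8 6 0 1 2 5 3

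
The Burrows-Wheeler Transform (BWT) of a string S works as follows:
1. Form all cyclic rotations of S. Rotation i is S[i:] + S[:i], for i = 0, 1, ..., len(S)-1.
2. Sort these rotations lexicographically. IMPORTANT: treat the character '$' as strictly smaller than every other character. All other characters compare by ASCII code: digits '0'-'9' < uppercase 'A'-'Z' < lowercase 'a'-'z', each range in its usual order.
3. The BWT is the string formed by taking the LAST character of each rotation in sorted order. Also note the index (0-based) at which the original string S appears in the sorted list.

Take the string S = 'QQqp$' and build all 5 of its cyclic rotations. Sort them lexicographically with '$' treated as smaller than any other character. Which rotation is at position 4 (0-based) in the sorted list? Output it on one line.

Answer: qp$QQ

Derivation:
All 5 rotations (rotation i = S[i:]+S[:i]):
  rot[0] = QQqp$
  rot[1] = Qqp$Q
  rot[2] = qp$QQ
  rot[3] = p$QQq
  rot[4] = $QQqp
Sorted (with $ < everything):
  sorted[0] = $QQqp
  sorted[1] = QQqp$
  sorted[2] = Qqp$Q
  sorted[3] = p$QQq
  sorted[4] = qp$QQ
sorted[4] = qp$QQ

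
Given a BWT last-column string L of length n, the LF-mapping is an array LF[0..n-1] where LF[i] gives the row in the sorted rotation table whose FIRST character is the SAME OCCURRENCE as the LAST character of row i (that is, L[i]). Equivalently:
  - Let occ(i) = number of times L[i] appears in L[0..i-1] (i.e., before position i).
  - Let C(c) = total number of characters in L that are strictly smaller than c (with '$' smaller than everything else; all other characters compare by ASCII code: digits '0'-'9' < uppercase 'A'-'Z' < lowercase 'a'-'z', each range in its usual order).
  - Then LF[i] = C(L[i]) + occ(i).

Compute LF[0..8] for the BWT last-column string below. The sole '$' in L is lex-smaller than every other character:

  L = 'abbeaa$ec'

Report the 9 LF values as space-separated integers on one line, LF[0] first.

Char counts: '$':1, 'a':3, 'b':2, 'c':1, 'e':2
C (first-col start): C('$')=0, C('a')=1, C('b')=4, C('c')=6, C('e')=7
L[0]='a': occ=0, LF[0]=C('a')+0=1+0=1
L[1]='b': occ=0, LF[1]=C('b')+0=4+0=4
L[2]='b': occ=1, LF[2]=C('b')+1=4+1=5
L[3]='e': occ=0, LF[3]=C('e')+0=7+0=7
L[4]='a': occ=1, LF[4]=C('a')+1=1+1=2
L[5]='a': occ=2, LF[5]=C('a')+2=1+2=3
L[6]='$': occ=0, LF[6]=C('$')+0=0+0=0
L[7]='e': occ=1, LF[7]=C('e')+1=7+1=8
L[8]='c': occ=0, LF[8]=C('c')+0=6+0=6

Answer: 1 4 5 7 2 3 0 8 6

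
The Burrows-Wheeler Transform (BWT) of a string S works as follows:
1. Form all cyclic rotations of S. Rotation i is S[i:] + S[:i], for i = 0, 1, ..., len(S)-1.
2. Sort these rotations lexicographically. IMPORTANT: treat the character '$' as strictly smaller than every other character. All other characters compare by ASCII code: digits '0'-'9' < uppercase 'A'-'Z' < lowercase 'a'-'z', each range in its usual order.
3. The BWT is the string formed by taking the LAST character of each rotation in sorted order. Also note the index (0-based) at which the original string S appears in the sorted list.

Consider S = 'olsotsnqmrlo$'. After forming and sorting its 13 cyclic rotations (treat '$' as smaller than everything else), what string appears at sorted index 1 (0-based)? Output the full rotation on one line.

All 13 rotations (rotation i = S[i:]+S[:i]):
  rot[0] = olsotsnqmrlo$
  rot[1] = lsotsnqmrlo$o
  rot[2] = sotsnqmrlo$ol
  rot[3] = otsnqmrlo$ols
  rot[4] = tsnqmrlo$olso
  rot[5] = snqmrlo$olsot
  rot[6] = nqmrlo$olsots
  rot[7] = qmrlo$olsotsn
  rot[8] = mrlo$olsotsnq
  rot[9] = rlo$olsotsnqm
  rot[10] = lo$olsotsnqmr
  rot[11] = o$olsotsnqmrl
  rot[12] = $olsotsnqmrlo
Sorted (with $ < everything):
  sorted[0] = $olsotsnqmrlo
  sorted[1] = lo$olsotsnqmr
  sorted[2] = lsotsnqmrlo$o
  sorted[3] = mrlo$olsotsnq
  sorted[4] = nqmrlo$olsots
  sorted[5] = o$olsotsnqmrl
  sorted[6] = olsotsnqmrlo$
  sorted[7] = otsnqmrlo$ols
  sorted[8] = qmrlo$olsotsn
  sorted[9] = rlo$olsotsnqm
  sorted[10] = snqmrlo$olsot
  sorted[11] = sotsnqmrlo$ol
  sorted[12] = tsnqmrlo$olso
sorted[1] = lo$olsotsnqmr

Answer: lo$olsotsnqmr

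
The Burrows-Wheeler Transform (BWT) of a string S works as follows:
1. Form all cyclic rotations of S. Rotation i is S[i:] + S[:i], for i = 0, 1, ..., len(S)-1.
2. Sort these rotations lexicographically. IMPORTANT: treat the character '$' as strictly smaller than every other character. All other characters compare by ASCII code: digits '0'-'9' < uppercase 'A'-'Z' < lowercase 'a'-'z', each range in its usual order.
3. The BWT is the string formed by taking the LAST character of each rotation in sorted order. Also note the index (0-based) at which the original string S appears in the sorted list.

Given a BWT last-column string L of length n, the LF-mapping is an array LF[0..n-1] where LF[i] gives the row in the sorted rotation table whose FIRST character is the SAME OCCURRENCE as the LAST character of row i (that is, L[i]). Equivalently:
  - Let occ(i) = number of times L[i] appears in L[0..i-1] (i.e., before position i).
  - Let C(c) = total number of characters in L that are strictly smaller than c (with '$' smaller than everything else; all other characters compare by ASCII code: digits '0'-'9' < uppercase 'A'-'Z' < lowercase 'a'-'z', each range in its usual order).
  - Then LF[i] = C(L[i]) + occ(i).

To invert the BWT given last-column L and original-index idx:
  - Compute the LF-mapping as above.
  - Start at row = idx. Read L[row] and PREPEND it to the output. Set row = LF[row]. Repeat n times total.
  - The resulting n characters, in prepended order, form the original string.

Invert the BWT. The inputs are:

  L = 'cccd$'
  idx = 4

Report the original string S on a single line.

Answer: dccc$

Derivation:
LF mapping: 1 2 3 4 0
Walk LF starting at row 4, prepending L[row]:
  step 1: row=4, L[4]='$', prepend. Next row=LF[4]=0
  step 2: row=0, L[0]='c', prepend. Next row=LF[0]=1
  step 3: row=1, L[1]='c', prepend. Next row=LF[1]=2
  step 4: row=2, L[2]='c', prepend. Next row=LF[2]=3
  step 5: row=3, L[3]='d', prepend. Next row=LF[3]=4
Reversed output: dccc$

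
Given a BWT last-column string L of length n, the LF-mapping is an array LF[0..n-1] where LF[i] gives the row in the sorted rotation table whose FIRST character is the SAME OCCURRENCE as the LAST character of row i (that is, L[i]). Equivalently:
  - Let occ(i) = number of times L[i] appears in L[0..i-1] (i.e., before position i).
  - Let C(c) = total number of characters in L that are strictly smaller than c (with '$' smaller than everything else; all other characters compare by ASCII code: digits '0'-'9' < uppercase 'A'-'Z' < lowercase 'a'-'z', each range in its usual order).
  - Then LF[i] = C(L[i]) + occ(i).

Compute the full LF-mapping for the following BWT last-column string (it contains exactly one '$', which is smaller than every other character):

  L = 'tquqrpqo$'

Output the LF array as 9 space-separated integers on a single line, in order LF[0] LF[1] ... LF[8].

Answer: 7 3 8 4 6 2 5 1 0

Derivation:
Char counts: '$':1, 'o':1, 'p':1, 'q':3, 'r':1, 't':1, 'u':1
C (first-col start): C('$')=0, C('o')=1, C('p')=2, C('q')=3, C('r')=6, C('t')=7, C('u')=8
L[0]='t': occ=0, LF[0]=C('t')+0=7+0=7
L[1]='q': occ=0, LF[1]=C('q')+0=3+0=3
L[2]='u': occ=0, LF[2]=C('u')+0=8+0=8
L[3]='q': occ=1, LF[3]=C('q')+1=3+1=4
L[4]='r': occ=0, LF[4]=C('r')+0=6+0=6
L[5]='p': occ=0, LF[5]=C('p')+0=2+0=2
L[6]='q': occ=2, LF[6]=C('q')+2=3+2=5
L[7]='o': occ=0, LF[7]=C('o')+0=1+0=1
L[8]='$': occ=0, LF[8]=C('$')+0=0+0=0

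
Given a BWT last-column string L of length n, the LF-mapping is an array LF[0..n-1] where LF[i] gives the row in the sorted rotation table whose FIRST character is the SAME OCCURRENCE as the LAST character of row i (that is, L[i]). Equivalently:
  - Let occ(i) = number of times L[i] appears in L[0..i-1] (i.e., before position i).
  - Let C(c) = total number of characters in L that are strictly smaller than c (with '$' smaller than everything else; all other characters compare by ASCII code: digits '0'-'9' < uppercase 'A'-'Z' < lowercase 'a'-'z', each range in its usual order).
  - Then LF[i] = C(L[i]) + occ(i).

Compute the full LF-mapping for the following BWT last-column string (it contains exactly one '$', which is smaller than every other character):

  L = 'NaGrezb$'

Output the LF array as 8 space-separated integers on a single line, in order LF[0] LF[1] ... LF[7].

Answer: 2 3 1 6 5 7 4 0

Derivation:
Char counts: '$':1, 'G':1, 'N':1, 'a':1, 'b':1, 'e':1, 'r':1, 'z':1
C (first-col start): C('$')=0, C('G')=1, C('N')=2, C('a')=3, C('b')=4, C('e')=5, C('r')=6, C('z')=7
L[0]='N': occ=0, LF[0]=C('N')+0=2+0=2
L[1]='a': occ=0, LF[1]=C('a')+0=3+0=3
L[2]='G': occ=0, LF[2]=C('G')+0=1+0=1
L[3]='r': occ=0, LF[3]=C('r')+0=6+0=6
L[4]='e': occ=0, LF[4]=C('e')+0=5+0=5
L[5]='z': occ=0, LF[5]=C('z')+0=7+0=7
L[6]='b': occ=0, LF[6]=C('b')+0=4+0=4
L[7]='$': occ=0, LF[7]=C('$')+0=0+0=0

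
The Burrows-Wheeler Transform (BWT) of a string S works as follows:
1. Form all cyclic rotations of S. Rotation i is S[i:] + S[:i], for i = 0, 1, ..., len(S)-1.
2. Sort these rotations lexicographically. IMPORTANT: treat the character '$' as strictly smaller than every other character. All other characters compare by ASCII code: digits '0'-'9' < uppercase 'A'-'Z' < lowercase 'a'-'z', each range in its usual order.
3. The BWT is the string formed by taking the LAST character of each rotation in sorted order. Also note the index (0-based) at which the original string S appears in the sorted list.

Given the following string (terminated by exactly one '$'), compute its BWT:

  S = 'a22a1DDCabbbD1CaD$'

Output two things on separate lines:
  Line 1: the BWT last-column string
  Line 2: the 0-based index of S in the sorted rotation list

Answer: DDaa21DabD12$CCbba
12

Derivation:
All 18 rotations (rotation i = S[i:]+S[:i]):
  rot[0] = a22a1DDCabbbD1CaD$
  rot[1] = 22a1DDCabbbD1CaD$a
  rot[2] = 2a1DDCabbbD1CaD$a2
  rot[3] = a1DDCabbbD1CaD$a22
  rot[4] = 1DDCabbbD1CaD$a22a
  rot[5] = DDCabbbD1CaD$a22a1
  rot[6] = DCabbbD1CaD$a22a1D
  rot[7] = CabbbD1CaD$a22a1DD
  rot[8] = abbbD1CaD$a22a1DDC
  rot[9] = bbbD1CaD$a22a1DDCa
  rot[10] = bbD1CaD$a22a1DDCab
  rot[11] = bD1CaD$a22a1DDCabb
  rot[12] = D1CaD$a22a1DDCabbb
  rot[13] = 1CaD$a22a1DDCabbbD
  rot[14] = CaD$a22a1DDCabbbD1
  rot[15] = aD$a22a1DDCabbbD1C
  rot[16] = D$a22a1DDCabbbD1Ca
  rot[17] = $a22a1DDCabbbD1CaD
Sorted (with $ < everything):
  sorted[0] = $a22a1DDCabbbD1CaD  (last char: 'D')
  sorted[1] = 1CaD$a22a1DDCabbbD  (last char: 'D')
  sorted[2] = 1DDCabbbD1CaD$a22a  (last char: 'a')
  sorted[3] = 22a1DDCabbbD1CaD$a  (last char: 'a')
  sorted[4] = 2a1DDCabbbD1CaD$a2  (last char: '2')
  sorted[5] = CaD$a22a1DDCabbbD1  (last char: '1')
  sorted[6] = CabbbD1CaD$a22a1DD  (last char: 'D')
  sorted[7] = D$a22a1DDCabbbD1Ca  (last char: 'a')
  sorted[8] = D1CaD$a22a1DDCabbb  (last char: 'b')
  sorted[9] = DCabbbD1CaD$a22a1D  (last char: 'D')
  sorted[10] = DDCabbbD1CaD$a22a1  (last char: '1')
  sorted[11] = a1DDCabbbD1CaD$a22  (last char: '2')
  sorted[12] = a22a1DDCabbbD1CaD$  (last char: '$')
  sorted[13] = aD$a22a1DDCabbbD1C  (last char: 'C')
  sorted[14] = abbbD1CaD$a22a1DDC  (last char: 'C')
  sorted[15] = bD1CaD$a22a1DDCabb  (last char: 'b')
  sorted[16] = bbD1CaD$a22a1DDCab  (last char: 'b')
  sorted[17] = bbbD1CaD$a22a1DDCa  (last char: 'a')
Last column: DDaa21DabD12$CCbba
Original string S is at sorted index 12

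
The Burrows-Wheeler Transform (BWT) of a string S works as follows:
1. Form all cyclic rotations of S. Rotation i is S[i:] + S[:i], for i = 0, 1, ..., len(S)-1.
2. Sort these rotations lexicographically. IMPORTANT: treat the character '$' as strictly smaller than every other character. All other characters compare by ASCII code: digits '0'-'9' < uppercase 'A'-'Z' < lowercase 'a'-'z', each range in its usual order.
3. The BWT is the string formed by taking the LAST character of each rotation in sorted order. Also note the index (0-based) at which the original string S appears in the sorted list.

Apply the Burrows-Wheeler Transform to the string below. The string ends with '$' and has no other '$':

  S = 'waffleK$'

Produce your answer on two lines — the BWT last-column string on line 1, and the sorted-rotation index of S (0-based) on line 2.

Answer: Kewlaff$
7

Derivation:
All 8 rotations (rotation i = S[i:]+S[:i]):
  rot[0] = waffleK$
  rot[1] = affleK$w
  rot[2] = ffleK$wa
  rot[3] = fleK$waf
  rot[4] = leK$waff
  rot[5] = eK$waffl
  rot[6] = K$waffle
  rot[7] = $waffleK
Sorted (with $ < everything):
  sorted[0] = $waffleK  (last char: 'K')
  sorted[1] = K$waffle  (last char: 'e')
  sorted[2] = affleK$w  (last char: 'w')
  sorted[3] = eK$waffl  (last char: 'l')
  sorted[4] = ffleK$wa  (last char: 'a')
  sorted[5] = fleK$waf  (last char: 'f')
  sorted[6] = leK$waff  (last char: 'f')
  sorted[7] = waffleK$  (last char: '$')
Last column: Kewlaff$
Original string S is at sorted index 7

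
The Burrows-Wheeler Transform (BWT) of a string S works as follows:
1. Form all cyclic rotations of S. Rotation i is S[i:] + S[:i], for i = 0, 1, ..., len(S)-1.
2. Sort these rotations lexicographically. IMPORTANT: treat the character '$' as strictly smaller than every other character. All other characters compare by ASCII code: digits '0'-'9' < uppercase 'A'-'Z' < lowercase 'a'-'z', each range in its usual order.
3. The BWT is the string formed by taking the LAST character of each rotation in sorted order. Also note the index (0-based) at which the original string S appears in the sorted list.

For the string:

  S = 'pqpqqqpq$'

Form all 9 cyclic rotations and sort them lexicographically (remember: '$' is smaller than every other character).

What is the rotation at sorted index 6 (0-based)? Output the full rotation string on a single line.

All 9 rotations (rotation i = S[i:]+S[:i]):
  rot[0] = pqpqqqpq$
  rot[1] = qpqqqpq$p
  rot[2] = pqqqpq$pq
  rot[3] = qqqpq$pqp
  rot[4] = qqpq$pqpq
  rot[5] = qpq$pqpqq
  rot[6] = pq$pqpqqq
  rot[7] = q$pqpqqqp
  rot[8] = $pqpqqqpq
Sorted (with $ < everything):
  sorted[0] = $pqpqqqpq
  sorted[1] = pq$pqpqqq
  sorted[2] = pqpqqqpq$
  sorted[3] = pqqqpq$pq
  sorted[4] = q$pqpqqqp
  sorted[5] = qpq$pqpqq
  sorted[6] = qpqqqpq$p
  sorted[7] = qqpq$pqpq
  sorted[8] = qqqpq$pqp
sorted[6] = qpqqqpq$p

Answer: qpqqqpq$p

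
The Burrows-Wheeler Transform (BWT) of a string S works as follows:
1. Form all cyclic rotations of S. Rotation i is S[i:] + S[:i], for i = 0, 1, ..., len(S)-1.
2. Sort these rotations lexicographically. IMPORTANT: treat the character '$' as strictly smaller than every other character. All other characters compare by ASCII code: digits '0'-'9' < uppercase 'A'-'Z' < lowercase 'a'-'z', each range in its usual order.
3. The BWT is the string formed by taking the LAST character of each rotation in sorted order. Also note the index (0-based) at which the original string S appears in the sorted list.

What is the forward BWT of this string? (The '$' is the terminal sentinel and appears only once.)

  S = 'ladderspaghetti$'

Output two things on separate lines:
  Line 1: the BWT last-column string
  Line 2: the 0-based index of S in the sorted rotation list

All 16 rotations (rotation i = S[i:]+S[:i]):
  rot[0] = ladderspaghetti$
  rot[1] = adderspaghetti$l
  rot[2] = dderspaghetti$la
  rot[3] = derspaghetti$lad
  rot[4] = erspaghetti$ladd
  rot[5] = rspaghetti$ladde
  rot[6] = spaghetti$ladder
  rot[7] = paghetti$ladders
  rot[8] = aghetti$laddersp
  rot[9] = ghetti$ladderspa
  rot[10] = hetti$ladderspag
  rot[11] = etti$ladderspagh
  rot[12] = tti$ladderspaghe
  rot[13] = ti$ladderspaghet
  rot[14] = i$ladderspaghett
  rot[15] = $ladderspaghetti
Sorted (with $ < everything):
  sorted[0] = $ladderspaghetti  (last char: 'i')
  sorted[1] = adderspaghetti$l  (last char: 'l')
  sorted[2] = aghetti$laddersp  (last char: 'p')
  sorted[3] = dderspaghetti$la  (last char: 'a')
  sorted[4] = derspaghetti$lad  (last char: 'd')
  sorted[5] = erspaghetti$ladd  (last char: 'd')
  sorted[6] = etti$ladderspagh  (last char: 'h')
  sorted[7] = ghetti$ladderspa  (last char: 'a')
  sorted[8] = hetti$ladderspag  (last char: 'g')
  sorted[9] = i$ladderspaghett  (last char: 't')
  sorted[10] = ladderspaghetti$  (last char: '$')
  sorted[11] = paghetti$ladders  (last char: 's')
  sorted[12] = rspaghetti$ladde  (last char: 'e')
  sorted[13] = spaghetti$ladder  (last char: 'r')
  sorted[14] = ti$ladderspaghet  (last char: 't')
  sorted[15] = tti$ladderspaghe  (last char: 'e')
Last column: ilpaddhagt$serte
Original string S is at sorted index 10

Answer: ilpaddhagt$serte
10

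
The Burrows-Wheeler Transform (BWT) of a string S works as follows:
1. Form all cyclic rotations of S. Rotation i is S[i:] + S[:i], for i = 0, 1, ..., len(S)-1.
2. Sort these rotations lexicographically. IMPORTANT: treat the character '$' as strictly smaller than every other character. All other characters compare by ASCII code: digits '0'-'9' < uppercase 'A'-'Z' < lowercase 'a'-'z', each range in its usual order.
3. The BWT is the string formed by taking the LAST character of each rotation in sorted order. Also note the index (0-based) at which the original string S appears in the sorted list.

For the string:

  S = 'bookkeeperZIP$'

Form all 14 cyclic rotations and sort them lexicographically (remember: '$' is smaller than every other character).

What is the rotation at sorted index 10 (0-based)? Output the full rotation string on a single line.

All 14 rotations (rotation i = S[i:]+S[:i]):
  rot[0] = bookkeeperZIP$
  rot[1] = ookkeeperZIP$b
  rot[2] = okkeeperZIP$bo
  rot[3] = kkeeperZIP$boo
  rot[4] = keeperZIP$book
  rot[5] = eeperZIP$bookk
  rot[6] = eperZIP$bookke
  rot[7] = perZIP$bookkee
  rot[8] = erZIP$bookkeep
  rot[9] = rZIP$bookkeepe
  rot[10] = ZIP$bookkeeper
  rot[11] = IP$bookkeeperZ
  rot[12] = P$bookkeeperZI
  rot[13] = $bookkeeperZIP
Sorted (with $ < everything):
  sorted[0] = $bookkeeperZIP
  sorted[1] = IP$bookkeeperZ
  sorted[2] = P$bookkeeperZI
  sorted[3] = ZIP$bookkeeper
  sorted[4] = bookkeeperZIP$
  sorted[5] = eeperZIP$bookk
  sorted[6] = eperZIP$bookke
  sorted[7] = erZIP$bookkeep
  sorted[8] = keeperZIP$book
  sorted[9] = kkeeperZIP$boo
  sorted[10] = okkeeperZIP$bo
  sorted[11] = ookkeeperZIP$b
  sorted[12] = perZIP$bookkee
  sorted[13] = rZIP$bookkeepe
sorted[10] = okkeeperZIP$bo

Answer: okkeeperZIP$bo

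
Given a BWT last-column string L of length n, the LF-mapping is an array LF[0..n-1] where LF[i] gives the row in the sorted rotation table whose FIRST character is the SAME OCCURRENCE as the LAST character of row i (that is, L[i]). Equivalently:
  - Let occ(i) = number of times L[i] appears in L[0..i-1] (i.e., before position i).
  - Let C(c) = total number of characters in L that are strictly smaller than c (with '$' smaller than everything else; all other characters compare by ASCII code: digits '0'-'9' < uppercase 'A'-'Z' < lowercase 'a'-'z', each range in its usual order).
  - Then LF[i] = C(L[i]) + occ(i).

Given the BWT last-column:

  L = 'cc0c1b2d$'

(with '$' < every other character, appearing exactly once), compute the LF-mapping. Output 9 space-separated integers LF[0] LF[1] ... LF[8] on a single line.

Answer: 5 6 1 7 2 4 3 8 0

Derivation:
Char counts: '$':1, '0':1, '1':1, '2':1, 'b':1, 'c':3, 'd':1
C (first-col start): C('$')=0, C('0')=1, C('1')=2, C('2')=3, C('b')=4, C('c')=5, C('d')=8
L[0]='c': occ=0, LF[0]=C('c')+0=5+0=5
L[1]='c': occ=1, LF[1]=C('c')+1=5+1=6
L[2]='0': occ=0, LF[2]=C('0')+0=1+0=1
L[3]='c': occ=2, LF[3]=C('c')+2=5+2=7
L[4]='1': occ=0, LF[4]=C('1')+0=2+0=2
L[5]='b': occ=0, LF[5]=C('b')+0=4+0=4
L[6]='2': occ=0, LF[6]=C('2')+0=3+0=3
L[7]='d': occ=0, LF[7]=C('d')+0=8+0=8
L[8]='$': occ=0, LF[8]=C('$')+0=0+0=0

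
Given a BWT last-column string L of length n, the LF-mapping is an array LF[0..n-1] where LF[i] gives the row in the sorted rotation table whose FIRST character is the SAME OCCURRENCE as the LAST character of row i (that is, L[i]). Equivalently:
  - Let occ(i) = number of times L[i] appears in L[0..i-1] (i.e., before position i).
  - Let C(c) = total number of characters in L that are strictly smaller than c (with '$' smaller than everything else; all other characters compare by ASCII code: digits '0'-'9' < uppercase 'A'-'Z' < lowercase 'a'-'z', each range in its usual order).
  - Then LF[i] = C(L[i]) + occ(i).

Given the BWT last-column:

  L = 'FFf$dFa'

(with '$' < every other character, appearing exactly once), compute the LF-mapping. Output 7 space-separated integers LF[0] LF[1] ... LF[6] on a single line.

Answer: 1 2 6 0 5 3 4

Derivation:
Char counts: '$':1, 'F':3, 'a':1, 'd':1, 'f':1
C (first-col start): C('$')=0, C('F')=1, C('a')=4, C('d')=5, C('f')=6
L[0]='F': occ=0, LF[0]=C('F')+0=1+0=1
L[1]='F': occ=1, LF[1]=C('F')+1=1+1=2
L[2]='f': occ=0, LF[2]=C('f')+0=6+0=6
L[3]='$': occ=0, LF[3]=C('$')+0=0+0=0
L[4]='d': occ=0, LF[4]=C('d')+0=5+0=5
L[5]='F': occ=2, LF[5]=C('F')+2=1+2=3
L[6]='a': occ=0, LF[6]=C('a')+0=4+0=4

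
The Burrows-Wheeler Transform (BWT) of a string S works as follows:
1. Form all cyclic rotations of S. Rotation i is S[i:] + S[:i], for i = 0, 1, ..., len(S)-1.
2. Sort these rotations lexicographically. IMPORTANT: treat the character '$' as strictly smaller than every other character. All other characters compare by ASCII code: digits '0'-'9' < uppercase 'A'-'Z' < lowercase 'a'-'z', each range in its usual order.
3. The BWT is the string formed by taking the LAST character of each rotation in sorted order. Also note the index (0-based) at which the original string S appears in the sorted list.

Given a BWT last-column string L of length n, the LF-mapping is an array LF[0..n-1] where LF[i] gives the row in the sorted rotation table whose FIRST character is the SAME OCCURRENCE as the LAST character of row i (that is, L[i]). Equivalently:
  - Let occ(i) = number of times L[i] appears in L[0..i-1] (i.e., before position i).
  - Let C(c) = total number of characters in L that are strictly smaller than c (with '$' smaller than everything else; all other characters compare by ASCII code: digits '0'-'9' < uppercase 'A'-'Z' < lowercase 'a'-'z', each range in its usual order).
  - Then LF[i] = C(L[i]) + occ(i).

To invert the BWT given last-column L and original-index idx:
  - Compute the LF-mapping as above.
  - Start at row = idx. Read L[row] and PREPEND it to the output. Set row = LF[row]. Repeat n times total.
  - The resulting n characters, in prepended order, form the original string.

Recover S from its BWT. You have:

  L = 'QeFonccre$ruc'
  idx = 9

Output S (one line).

LF mapping: 2 6 1 9 8 3 4 10 7 0 11 12 5
Walk LF starting at row 9, prepending L[row]:
  step 1: row=9, L[9]='$', prepend. Next row=LF[9]=0
  step 2: row=0, L[0]='Q', prepend. Next row=LF[0]=2
  step 3: row=2, L[2]='F', prepend. Next row=LF[2]=1
  step 4: row=1, L[1]='e', prepend. Next row=LF[1]=6
  step 5: row=6, L[6]='c', prepend. Next row=LF[6]=4
  step 6: row=4, L[4]='n', prepend. Next row=LF[4]=8
  step 7: row=8, L[8]='e', prepend. Next row=LF[8]=7
  step 8: row=7, L[7]='r', prepend. Next row=LF[7]=10
  step 9: row=10, L[10]='r', prepend. Next row=LF[10]=11
  step 10: row=11, L[11]='u', prepend. Next row=LF[11]=12
  step 11: row=12, L[12]='c', prepend. Next row=LF[12]=5
  step 12: row=5, L[5]='c', prepend. Next row=LF[5]=3
  step 13: row=3, L[3]='o', prepend. Next row=LF[3]=9
Reversed output: occurrenceFQ$

Answer: occurrenceFQ$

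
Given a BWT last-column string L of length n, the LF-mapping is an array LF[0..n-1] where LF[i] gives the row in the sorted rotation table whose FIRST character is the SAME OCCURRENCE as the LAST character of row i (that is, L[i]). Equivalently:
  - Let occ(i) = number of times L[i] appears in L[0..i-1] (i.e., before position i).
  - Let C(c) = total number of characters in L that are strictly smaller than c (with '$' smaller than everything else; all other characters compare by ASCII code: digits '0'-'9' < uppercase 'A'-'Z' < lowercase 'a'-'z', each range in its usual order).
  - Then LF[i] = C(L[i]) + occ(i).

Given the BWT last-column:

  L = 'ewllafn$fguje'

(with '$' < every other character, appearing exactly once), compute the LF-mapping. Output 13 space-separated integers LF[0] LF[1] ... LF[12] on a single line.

Char counts: '$':1, 'a':1, 'e':2, 'f':2, 'g':1, 'j':1, 'l':2, 'n':1, 'u':1, 'w':1
C (first-col start): C('$')=0, C('a')=1, C('e')=2, C('f')=4, C('g')=6, C('j')=7, C('l')=8, C('n')=10, C('u')=11, C('w')=12
L[0]='e': occ=0, LF[0]=C('e')+0=2+0=2
L[1]='w': occ=0, LF[1]=C('w')+0=12+0=12
L[2]='l': occ=0, LF[2]=C('l')+0=8+0=8
L[3]='l': occ=1, LF[3]=C('l')+1=8+1=9
L[4]='a': occ=0, LF[4]=C('a')+0=1+0=1
L[5]='f': occ=0, LF[5]=C('f')+0=4+0=4
L[6]='n': occ=0, LF[6]=C('n')+0=10+0=10
L[7]='$': occ=0, LF[7]=C('$')+0=0+0=0
L[8]='f': occ=1, LF[8]=C('f')+1=4+1=5
L[9]='g': occ=0, LF[9]=C('g')+0=6+0=6
L[10]='u': occ=0, LF[10]=C('u')+0=11+0=11
L[11]='j': occ=0, LF[11]=C('j')+0=7+0=7
L[12]='e': occ=1, LF[12]=C('e')+1=2+1=3

Answer: 2 12 8 9 1 4 10 0 5 6 11 7 3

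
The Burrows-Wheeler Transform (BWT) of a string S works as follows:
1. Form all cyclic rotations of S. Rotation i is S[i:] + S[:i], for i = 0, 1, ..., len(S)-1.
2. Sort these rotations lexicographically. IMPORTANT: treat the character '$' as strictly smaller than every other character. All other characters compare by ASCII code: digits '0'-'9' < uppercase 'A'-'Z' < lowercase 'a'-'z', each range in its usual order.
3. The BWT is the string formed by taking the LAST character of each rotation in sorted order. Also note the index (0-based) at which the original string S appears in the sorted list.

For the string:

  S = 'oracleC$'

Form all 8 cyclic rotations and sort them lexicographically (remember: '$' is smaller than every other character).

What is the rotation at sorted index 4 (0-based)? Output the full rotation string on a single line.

All 8 rotations (rotation i = S[i:]+S[:i]):
  rot[0] = oracleC$
  rot[1] = racleC$o
  rot[2] = acleC$or
  rot[3] = cleC$ora
  rot[4] = leC$orac
  rot[5] = eC$oracl
  rot[6] = C$oracle
  rot[7] = $oracleC
Sorted (with $ < everything):
  sorted[0] = $oracleC
  sorted[1] = C$oracle
  sorted[2] = acleC$or
  sorted[3] = cleC$ora
  sorted[4] = eC$oracl
  sorted[5] = leC$orac
  sorted[6] = oracleC$
  sorted[7] = racleC$o
sorted[4] = eC$oracl

Answer: eC$oracl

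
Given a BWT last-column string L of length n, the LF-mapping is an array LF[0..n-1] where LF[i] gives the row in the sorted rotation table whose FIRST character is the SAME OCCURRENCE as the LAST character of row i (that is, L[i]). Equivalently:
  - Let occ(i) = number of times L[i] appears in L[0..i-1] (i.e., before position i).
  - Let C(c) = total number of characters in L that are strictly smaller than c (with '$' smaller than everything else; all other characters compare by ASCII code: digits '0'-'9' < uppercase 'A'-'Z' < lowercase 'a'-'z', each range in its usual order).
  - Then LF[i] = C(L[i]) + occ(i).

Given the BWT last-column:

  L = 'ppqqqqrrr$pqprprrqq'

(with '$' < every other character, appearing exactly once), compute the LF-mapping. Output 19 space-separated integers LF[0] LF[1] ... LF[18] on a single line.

Answer: 1 2 6 7 8 9 13 14 15 0 3 10 4 16 5 17 18 11 12

Derivation:
Char counts: '$':1, 'p':5, 'q':7, 'r':6
C (first-col start): C('$')=0, C('p')=1, C('q')=6, C('r')=13
L[0]='p': occ=0, LF[0]=C('p')+0=1+0=1
L[1]='p': occ=1, LF[1]=C('p')+1=1+1=2
L[2]='q': occ=0, LF[2]=C('q')+0=6+0=6
L[3]='q': occ=1, LF[3]=C('q')+1=6+1=7
L[4]='q': occ=2, LF[4]=C('q')+2=6+2=8
L[5]='q': occ=3, LF[5]=C('q')+3=6+3=9
L[6]='r': occ=0, LF[6]=C('r')+0=13+0=13
L[7]='r': occ=1, LF[7]=C('r')+1=13+1=14
L[8]='r': occ=2, LF[8]=C('r')+2=13+2=15
L[9]='$': occ=0, LF[9]=C('$')+0=0+0=0
L[10]='p': occ=2, LF[10]=C('p')+2=1+2=3
L[11]='q': occ=4, LF[11]=C('q')+4=6+4=10
L[12]='p': occ=3, LF[12]=C('p')+3=1+3=4
L[13]='r': occ=3, LF[13]=C('r')+3=13+3=16
L[14]='p': occ=4, LF[14]=C('p')+4=1+4=5
L[15]='r': occ=4, LF[15]=C('r')+4=13+4=17
L[16]='r': occ=5, LF[16]=C('r')+5=13+5=18
L[17]='q': occ=5, LF[17]=C('q')+5=6+5=11
L[18]='q': occ=6, LF[18]=C('q')+6=6+6=12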